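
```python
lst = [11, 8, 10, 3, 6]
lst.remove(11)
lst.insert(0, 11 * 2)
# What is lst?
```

After line 1: lst = [11, 8, 10, 3, 6]
After line 2 (remove first 11): lst = [8, 10, 3, 6]
After line 3 (insert 22 at index 0): lst = [22, 8, 10, 3, 6]

[22, 8, 10, 3, 6]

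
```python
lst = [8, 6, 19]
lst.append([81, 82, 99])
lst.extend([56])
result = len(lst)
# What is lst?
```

After line 1: lst = [8, 6, 19]
After line 2 (append adds [81, 82, 99] as single element): lst = [8, 6, 19, [81, 82, 99]]
After line 3 (extend unpacks [56], adds 56): lst = [8, 6, 19, [81, 82, 99], 56]
After line 4: result = len(lst) = 5

[8, 6, 19, [81, 82, 99], 56]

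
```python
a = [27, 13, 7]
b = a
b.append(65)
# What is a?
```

After line 1: a = [27, 13, 7]
After line 2 (b = a is an alias, same object): a = [27, 13, 7], b = [27, 13, 7]
After line 3 (b.append mutates the shared list): a = [27, 13, 7, 65], b = [27, 13, 7, 65]

[27, 13, 7, 65]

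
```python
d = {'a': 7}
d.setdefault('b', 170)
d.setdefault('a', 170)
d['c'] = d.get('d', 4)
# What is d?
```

After line 1: d = {'a': 7}
After line 2 (setdefault adds 'b'=170): d = {'a': 7, 'b': 170}
After line 3 (setdefault 'a' no-op, already exists): d = {'a': 7, 'b': 170}
After line 4 (get('d', 4) returns default since 'd' not in d): d = {'a': 7, 'b': 170, 'c': 4}

{'a': 7, 'b': 170, 'c': 4}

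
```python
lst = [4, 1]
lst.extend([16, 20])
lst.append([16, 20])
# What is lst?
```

After line 1: lst = [4, 1]
After line 2 (extend unpacks [16, 20]): lst = [4, 1, 16, 20]
After line 3 (append adds [16, 20] as single element): lst = [4, 1, 16, 20, [16, 20]]

[4, 1, 16, 20, [16, 20]]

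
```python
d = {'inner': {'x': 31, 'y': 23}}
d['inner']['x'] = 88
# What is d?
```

After line 1: d = {'inner': {'x': 31, 'y': 23}}
After line 2 (inner x overwritten): d = {'inner': {'x': 88, 'y': 23}}

{'inner': {'x': 88, 'y': 23}}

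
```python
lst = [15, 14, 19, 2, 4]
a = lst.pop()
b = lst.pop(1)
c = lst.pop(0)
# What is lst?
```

After line 1: lst = [15, 14, 19, 2, 4]
After line 2 (pop() -> a = 4): lst = [15, 14, 19, 2]
After line 3 (pop(1) -> b = 14): lst = [15, 19, 2]
After line 4 (pop(0) -> c = 15): lst = [19, 2]

[19, 2]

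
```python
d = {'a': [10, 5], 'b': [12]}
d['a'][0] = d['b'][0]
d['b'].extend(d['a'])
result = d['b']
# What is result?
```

After line 1: d = {'a': [10, 5], 'b': [12]}
After line 2 (a[0] = b[0] = 12): d = {'a': [12, 5], 'b': [12]}
After line 3 (b.extend(a) appends [12, 5]): d = {'a': [12, 5], 'b': [12, 12, 5]}
After line 4: result = d['b'] = [12, 12, 5]

[12, 12, 5]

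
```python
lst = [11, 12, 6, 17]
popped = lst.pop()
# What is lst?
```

[11, 12, 6]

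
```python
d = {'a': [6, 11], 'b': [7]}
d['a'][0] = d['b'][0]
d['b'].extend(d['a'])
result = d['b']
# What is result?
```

After line 1: d = {'a': [6, 11], 'b': [7]}
After line 2 (a[0] = b[0] = 7): d = {'a': [7, 11], 'b': [7]}
After line 3 (b.extend(a) appends [7, 11]): d = {'a': [7, 11], 'b': [7, 7, 11]}
After line 4: result = d['b'] = [7, 7, 11]

[7, 7, 11]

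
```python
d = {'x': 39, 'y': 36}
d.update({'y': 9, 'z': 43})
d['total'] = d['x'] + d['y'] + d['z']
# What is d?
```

After line 1: d = {'x': 39, 'y': 36}
After line 2 (y overwritten, z added): d = {'x': 39, 'y': 9, 'z': 43}
After line 3 (total = 39 + 9 + 43 = 91): d = {'x': 39, 'y': 9, 'z': 43, 'total': 91}

{'x': 39, 'y': 9, 'z': 43, 'total': 91}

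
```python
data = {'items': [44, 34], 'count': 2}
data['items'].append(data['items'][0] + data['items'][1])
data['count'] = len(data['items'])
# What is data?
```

After line 1: data = {'items': [44, 34], 'count': 2}
After line 2 (append 44 + 34 = 78): data = {'items': [44, 34, 78], 'count': 2}
After line 3 (count = len(items) = 3): data = {'items': [44, 34, 78], 'count': 3}

{'items': [44, 34, 78], 'count': 3}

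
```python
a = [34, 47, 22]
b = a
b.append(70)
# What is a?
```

After line 1: a = [34, 47, 22]
After line 2 (b = a is an alias, same object): a = [34, 47, 22], b = [34, 47, 22]
After line 3 (b.append mutates the shared list): a = [34, 47, 22, 70], b = [34, 47, 22, 70]

[34, 47, 22, 70]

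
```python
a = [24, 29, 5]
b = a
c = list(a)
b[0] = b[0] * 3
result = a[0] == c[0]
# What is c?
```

After line 1: a = [24, 29, 5]
After line 2 (b = a, alias): a = [24, 29, 5], b = [24, 29, 5]
After line 3 (c = list(a) is a copy, new object): c = [24, 29, 5]
After line 4 (b[0] = 24 * 3 = 72; mutates shared a/b): a = b = [72, 29, 5], c = [24, 29, 5]
After line 5 (a[0] = 72, c[0] = 24; result = False)

[24, 29, 5]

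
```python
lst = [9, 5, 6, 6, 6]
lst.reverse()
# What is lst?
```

[6, 6, 6, 5, 9]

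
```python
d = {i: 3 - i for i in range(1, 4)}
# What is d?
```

{1: 2, 2: 1, 3: 0}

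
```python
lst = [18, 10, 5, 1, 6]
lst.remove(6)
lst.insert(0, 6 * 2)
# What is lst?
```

After line 1: lst = [18, 10, 5, 1, 6]
After line 2 (remove first 6): lst = [18, 10, 5, 1]
After line 3 (insert 12 at index 0): lst = [12, 18, 10, 5, 1]

[12, 18, 10, 5, 1]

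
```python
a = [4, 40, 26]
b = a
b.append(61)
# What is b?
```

After line 1: a = [4, 40, 26]
After line 2 (b = a is an alias, same object): a = [4, 40, 26], b = [4, 40, 26]
After line 3 (b.append mutates the shared list): a = [4, 40, 26, 61], b = [4, 40, 26, 61]

[4, 40, 26, 61]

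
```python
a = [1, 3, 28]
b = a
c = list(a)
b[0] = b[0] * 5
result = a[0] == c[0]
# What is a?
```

After line 1: a = [1, 3, 28]
After line 2 (b = a, alias): a = [1, 3, 28], b = [1, 3, 28]
After line 3 (c = list(a) is a copy, new object): c = [1, 3, 28]
After line 4 (b[0] = 1 * 5 = 5; mutates shared a/b): a = b = [5, 3, 28], c = [1, 3, 28]
After line 5 (a[0] = 5, c[0] = 1; result = False)

[5, 3, 28]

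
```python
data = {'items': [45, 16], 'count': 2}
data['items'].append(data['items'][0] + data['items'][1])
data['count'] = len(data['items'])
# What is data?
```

After line 1: data = {'items': [45, 16], 'count': 2}
After line 2 (append 45 + 16 = 61): data = {'items': [45, 16, 61], 'count': 2}
After line 3 (count = len(items) = 3): data = {'items': [45, 16, 61], 'count': 3}

{'items': [45, 16, 61], 'count': 3}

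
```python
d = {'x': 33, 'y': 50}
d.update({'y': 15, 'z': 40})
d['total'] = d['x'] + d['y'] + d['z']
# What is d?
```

After line 1: d = {'x': 33, 'y': 50}
After line 2 (y overwritten, z added): d = {'x': 33, 'y': 15, 'z': 40}
After line 3 (total = 33 + 15 + 40 = 88): d = {'x': 33, 'y': 15, 'z': 40, 'total': 88}

{'x': 33, 'y': 15, 'z': 40, 'total': 88}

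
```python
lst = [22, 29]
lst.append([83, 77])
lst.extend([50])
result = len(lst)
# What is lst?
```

After line 1: lst = [22, 29]
After line 2 (append adds [83, 77] as single element): lst = [22, 29, [83, 77]]
After line 3 (extend unpacks [50], adds 50): lst = [22, 29, [83, 77], 50]
After line 4: result = len(lst) = 4

[22, 29, [83, 77], 50]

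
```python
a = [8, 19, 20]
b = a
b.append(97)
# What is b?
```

After line 1: a = [8, 19, 20]
After line 2 (b = a is an alias, same object): a = [8, 19, 20], b = [8, 19, 20]
After line 3 (b.append mutates the shared list): a = [8, 19, 20, 97], b = [8, 19, 20, 97]

[8, 19, 20, 97]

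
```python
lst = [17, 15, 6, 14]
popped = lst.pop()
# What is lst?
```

[17, 15, 6]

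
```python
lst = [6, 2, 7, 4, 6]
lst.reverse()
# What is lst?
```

[6, 4, 7, 2, 6]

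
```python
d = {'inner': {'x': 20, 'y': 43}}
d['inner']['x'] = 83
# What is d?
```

After line 1: d = {'inner': {'x': 20, 'y': 43}}
After line 2 (inner x overwritten): d = {'inner': {'x': 83, 'y': 43}}

{'inner': {'x': 83, 'y': 43}}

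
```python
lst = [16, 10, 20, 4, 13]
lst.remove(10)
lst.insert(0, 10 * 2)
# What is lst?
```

After line 1: lst = [16, 10, 20, 4, 13]
After line 2 (remove first 10): lst = [16, 20, 4, 13]
After line 3 (insert 20 at index 0): lst = [20, 16, 20, 4, 13]

[20, 16, 20, 4, 13]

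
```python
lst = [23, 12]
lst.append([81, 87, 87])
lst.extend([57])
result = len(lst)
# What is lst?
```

After line 1: lst = [23, 12]
After line 2 (append adds [81, 87, 87] as single element): lst = [23, 12, [81, 87, 87]]
After line 3 (extend unpacks [57], adds 57): lst = [23, 12, [81, 87, 87], 57]
After line 4: result = len(lst) = 4

[23, 12, [81, 87, 87], 57]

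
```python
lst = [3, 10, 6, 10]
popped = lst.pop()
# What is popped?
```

10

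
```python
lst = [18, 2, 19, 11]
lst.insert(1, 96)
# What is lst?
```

[18, 96, 2, 19, 11]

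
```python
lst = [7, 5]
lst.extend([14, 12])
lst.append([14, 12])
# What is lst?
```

After line 1: lst = [7, 5]
After line 2 (extend unpacks [14, 12]): lst = [7, 5, 14, 12]
After line 3 (append adds [14, 12] as single element): lst = [7, 5, 14, 12, [14, 12]]

[7, 5, 14, 12, [14, 12]]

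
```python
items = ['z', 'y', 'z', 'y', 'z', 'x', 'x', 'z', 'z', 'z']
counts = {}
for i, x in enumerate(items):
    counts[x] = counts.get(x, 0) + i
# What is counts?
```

Initial: counts = {}, items = ['z', 'y', 'z', 'y', 'z', 'x', 'x', 'z', 'z', 'z']
i=0, x='z': counts = {'z': 0}
i=1, x='y': counts = {'z': 0, 'y': 1}
i=2, x='z': counts = {'z': 2, 'y': 1}
i=3, x='y': counts = {'z': 2, 'y': 4}
i=4, x='z': counts = {'z': 6, 'y': 4}
i=5, x='x': counts = {'z': 6, 'y': 4, 'x': 5}
i=6, x='x': counts = {'z': 6, 'y': 4, 'x': 11}
i=7, x='z': counts = {'z': 13, 'y': 4, 'x': 11}
i=8, x='z': counts = {'z': 21, 'y': 4, 'x': 11}
i=9, x='z': counts = {'z': 30, 'y': 4, 'x': 11}

{'z': 30, 'y': 4, 'x': 11}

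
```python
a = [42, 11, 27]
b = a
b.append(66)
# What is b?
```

After line 1: a = [42, 11, 27]
After line 2 (b = a is an alias, same object): a = [42, 11, 27], b = [42, 11, 27]
After line 3 (b.append mutates the shared list): a = [42, 11, 27, 66], b = [42, 11, 27, 66]

[42, 11, 27, 66]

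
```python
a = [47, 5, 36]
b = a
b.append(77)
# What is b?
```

After line 1: a = [47, 5, 36]
After line 2 (b = a is an alias, same object): a = [47, 5, 36], b = [47, 5, 36]
After line 3 (b.append mutates the shared list): a = [47, 5, 36, 77], b = [47, 5, 36, 77]

[47, 5, 36, 77]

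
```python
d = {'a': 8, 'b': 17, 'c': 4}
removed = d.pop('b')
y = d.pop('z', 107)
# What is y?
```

After line 1: d = {'a': 8, 'b': 17, 'c': 4}
After line 2 (pop 'b' returns 17): d = {'a': 8, 'c': 4}, removed = 17
After line 3 (pop 'z' missing, returns default 107): d = {'a': 8, 'c': 4}, y = 107

107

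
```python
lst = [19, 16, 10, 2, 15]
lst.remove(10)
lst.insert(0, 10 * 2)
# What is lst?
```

After line 1: lst = [19, 16, 10, 2, 15]
After line 2 (remove first 10): lst = [19, 16, 2, 15]
After line 3 (insert 20 at index 0): lst = [20, 19, 16, 2, 15]

[20, 19, 16, 2, 15]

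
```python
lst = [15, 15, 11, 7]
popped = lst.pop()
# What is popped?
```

7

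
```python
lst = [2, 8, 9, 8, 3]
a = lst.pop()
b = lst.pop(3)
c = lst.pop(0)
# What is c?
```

After line 1: lst = [2, 8, 9, 8, 3]
After line 2 (pop() -> a = 3): lst = [2, 8, 9, 8]
After line 3 (pop(3) -> b = 8): lst = [2, 8, 9]
After line 4 (pop(0) -> c = 2): lst = [8, 9]

2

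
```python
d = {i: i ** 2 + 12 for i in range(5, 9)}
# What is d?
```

{5: 37, 6: 48, 7: 61, 8: 76}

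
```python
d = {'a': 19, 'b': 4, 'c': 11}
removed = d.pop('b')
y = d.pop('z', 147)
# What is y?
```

After line 1: d = {'a': 19, 'b': 4, 'c': 11}
After line 2 (pop 'b' returns 4): d = {'a': 19, 'c': 11}, removed = 4
After line 3 (pop 'z' missing, returns default 147): d = {'a': 19, 'c': 11}, y = 147

147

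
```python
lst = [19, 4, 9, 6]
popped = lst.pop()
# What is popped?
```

6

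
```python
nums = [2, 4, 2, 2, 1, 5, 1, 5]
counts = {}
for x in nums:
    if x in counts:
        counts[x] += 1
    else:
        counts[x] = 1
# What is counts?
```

Initial: counts = {}, nums = [2, 4, 2, 2, 1, 5, 1, 5]
See 2: counts = {2: 1}
See 4: counts = {2: 1, 4: 1}
See 2: counts = {2: 2, 4: 1}
See 2: counts = {2: 3, 4: 1}
See 1: counts = {2: 3, 4: 1, 1: 1}
See 5: counts = {2: 3, 4: 1, 1: 1, 5: 1}
See 1: counts = {2: 3, 4: 1, 1: 2, 5: 1}
See 5: counts = {2: 3, 4: 1, 1: 2, 5: 2}

{2: 3, 4: 1, 1: 2, 5: 2}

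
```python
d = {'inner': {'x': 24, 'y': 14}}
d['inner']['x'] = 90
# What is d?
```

After line 1: d = {'inner': {'x': 24, 'y': 14}}
After line 2 (inner x overwritten): d = {'inner': {'x': 90, 'y': 14}}

{'inner': {'x': 90, 'y': 14}}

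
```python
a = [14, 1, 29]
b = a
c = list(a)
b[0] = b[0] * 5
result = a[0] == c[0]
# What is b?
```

After line 1: a = [14, 1, 29]
After line 2 (b = a, alias): a = [14, 1, 29], b = [14, 1, 29]
After line 3 (c = list(a) is a copy, new object): c = [14, 1, 29]
After line 4 (b[0] = 14 * 5 = 70; mutates shared a/b): a = b = [70, 1, 29], c = [14, 1, 29]
After line 5 (a[0] = 70, c[0] = 14; result = False)

[70, 1, 29]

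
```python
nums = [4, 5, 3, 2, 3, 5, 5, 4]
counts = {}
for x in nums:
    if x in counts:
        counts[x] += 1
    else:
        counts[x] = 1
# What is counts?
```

Initial: counts = {}, nums = [4, 5, 3, 2, 3, 5, 5, 4]
See 4: counts = {4: 1}
See 5: counts = {4: 1, 5: 1}
See 3: counts = {4: 1, 5: 1, 3: 1}
See 2: counts = {4: 1, 5: 1, 3: 1, 2: 1}
See 3: counts = {4: 1, 5: 1, 3: 2, 2: 1}
See 5: counts = {4: 1, 5: 2, 3: 2, 2: 1}
See 5: counts = {4: 1, 5: 3, 3: 2, 2: 1}
See 4: counts = {4: 2, 5: 3, 3: 2, 2: 1}

{4: 2, 5: 3, 3: 2, 2: 1}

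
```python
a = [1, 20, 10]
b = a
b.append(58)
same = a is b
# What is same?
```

After line 1: a = [1, 20, 10]
After line 2 (b = a is an alias, same object): a = [1, 20, 10], b = [1, 20, 10]
After line 3 (b.append mutates the shared list): a = [1, 20, 10, 58], b = [1, 20, 10, 58]
After line 4 (same = a is b; same object -> True): same = True

True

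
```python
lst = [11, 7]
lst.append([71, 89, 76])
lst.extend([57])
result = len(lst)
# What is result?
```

After line 1: lst = [11, 7]
After line 2 (append adds [71, 89, 76] as single element): lst = [11, 7, [71, 89, 76]]
After line 3 (extend unpacks [57], adds 57): lst = [11, 7, [71, 89, 76], 57]
After line 4: result = len(lst) = 4

4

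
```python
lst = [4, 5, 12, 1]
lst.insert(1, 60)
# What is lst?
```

[4, 60, 5, 12, 1]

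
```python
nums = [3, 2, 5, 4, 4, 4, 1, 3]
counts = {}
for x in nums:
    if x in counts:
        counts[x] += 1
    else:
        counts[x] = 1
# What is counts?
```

Initial: counts = {}, nums = [3, 2, 5, 4, 4, 4, 1, 3]
See 3: counts = {3: 1}
See 2: counts = {3: 1, 2: 1}
See 5: counts = {3: 1, 2: 1, 5: 1}
See 4: counts = {3: 1, 2: 1, 5: 1, 4: 1}
See 4: counts = {3: 1, 2: 1, 5: 1, 4: 2}
See 4: counts = {3: 1, 2: 1, 5: 1, 4: 3}
See 1: counts = {3: 1, 2: 1, 5: 1, 4: 3, 1: 1}
See 3: counts = {3: 2, 2: 1, 5: 1, 4: 3, 1: 1}

{3: 2, 2: 1, 5: 1, 4: 3, 1: 1}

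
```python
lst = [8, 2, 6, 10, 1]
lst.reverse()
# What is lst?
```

[1, 10, 6, 2, 8]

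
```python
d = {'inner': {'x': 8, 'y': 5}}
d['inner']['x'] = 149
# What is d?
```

After line 1: d = {'inner': {'x': 8, 'y': 5}}
After line 2 (inner x overwritten): d = {'inner': {'x': 149, 'y': 5}}

{'inner': {'x': 149, 'y': 5}}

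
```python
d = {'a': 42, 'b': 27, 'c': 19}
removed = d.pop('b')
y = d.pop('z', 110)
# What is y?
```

After line 1: d = {'a': 42, 'b': 27, 'c': 19}
After line 2 (pop 'b' returns 27): d = {'a': 42, 'c': 19}, removed = 27
After line 3 (pop 'z' missing, returns default 110): d = {'a': 42, 'c': 19}, y = 110

110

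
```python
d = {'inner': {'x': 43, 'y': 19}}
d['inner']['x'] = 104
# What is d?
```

After line 1: d = {'inner': {'x': 43, 'y': 19}}
After line 2 (inner x overwritten): d = {'inner': {'x': 104, 'y': 19}}

{'inner': {'x': 104, 'y': 19}}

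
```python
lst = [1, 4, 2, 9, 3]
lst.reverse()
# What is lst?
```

[3, 9, 2, 4, 1]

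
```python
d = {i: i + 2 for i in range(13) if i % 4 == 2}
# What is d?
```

{2: 4, 6: 8, 10: 12}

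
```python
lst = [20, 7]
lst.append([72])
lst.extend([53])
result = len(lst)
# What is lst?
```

After line 1: lst = [20, 7]
After line 2 (append adds [72] as single element): lst = [20, 7, [72]]
After line 3 (extend unpacks [53], adds 53): lst = [20, 7, [72], 53]
After line 4: result = len(lst) = 4

[20, 7, [72], 53]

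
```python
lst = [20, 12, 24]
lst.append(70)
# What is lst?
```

[20, 12, 24, 70]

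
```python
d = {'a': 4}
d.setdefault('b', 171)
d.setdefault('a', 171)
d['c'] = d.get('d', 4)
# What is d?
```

After line 1: d = {'a': 4}
After line 2 (setdefault adds 'b'=171): d = {'a': 4, 'b': 171}
After line 3 (setdefault 'a' no-op, already exists): d = {'a': 4, 'b': 171}
After line 4 (get('d', 4) returns default since 'd' not in d): d = {'a': 4, 'b': 171, 'c': 4}

{'a': 4, 'b': 171, 'c': 4}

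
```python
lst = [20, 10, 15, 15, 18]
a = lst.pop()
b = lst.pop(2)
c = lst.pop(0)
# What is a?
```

After line 1: lst = [20, 10, 15, 15, 18]
After line 2 (pop() -> a = 18): lst = [20, 10, 15, 15]
After line 3 (pop(2) -> b = 15): lst = [20, 10, 15]
After line 4 (pop(0) -> c = 20): lst = [10, 15]

18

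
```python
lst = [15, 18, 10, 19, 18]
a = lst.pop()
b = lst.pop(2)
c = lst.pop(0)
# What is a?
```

After line 1: lst = [15, 18, 10, 19, 18]
After line 2 (pop() -> a = 18): lst = [15, 18, 10, 19]
After line 3 (pop(2) -> b = 10): lst = [15, 18, 19]
After line 4 (pop(0) -> c = 15): lst = [18, 19]

18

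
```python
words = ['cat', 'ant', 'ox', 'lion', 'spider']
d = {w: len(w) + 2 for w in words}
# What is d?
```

{'cat': 5, 'ant': 5, 'ox': 4, 'lion': 6, 'spider': 8}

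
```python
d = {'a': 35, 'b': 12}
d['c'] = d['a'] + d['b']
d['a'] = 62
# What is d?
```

After line 1: d = {'a': 35, 'b': 12}
After line 2 (d['c'] = 35 + 12): d = {'a': 35, 'b': 12, 'c': 47}
After line 3: d = {'a': 62, 'b': 12, 'c': 47}

{'a': 62, 'b': 12, 'c': 47}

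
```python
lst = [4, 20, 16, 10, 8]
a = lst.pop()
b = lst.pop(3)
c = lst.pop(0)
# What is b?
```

After line 1: lst = [4, 20, 16, 10, 8]
After line 2 (pop() -> a = 8): lst = [4, 20, 16, 10]
After line 3 (pop(3) -> b = 10): lst = [4, 20, 16]
After line 4 (pop(0) -> c = 4): lst = [20, 16]

10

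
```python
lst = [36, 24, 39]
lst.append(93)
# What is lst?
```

[36, 24, 39, 93]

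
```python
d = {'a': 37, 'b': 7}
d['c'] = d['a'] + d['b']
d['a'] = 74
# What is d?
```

After line 1: d = {'a': 37, 'b': 7}
After line 2 (d['c'] = 37 + 7): d = {'a': 37, 'b': 7, 'c': 44}
After line 3: d = {'a': 74, 'b': 7, 'c': 44}

{'a': 74, 'b': 7, 'c': 44}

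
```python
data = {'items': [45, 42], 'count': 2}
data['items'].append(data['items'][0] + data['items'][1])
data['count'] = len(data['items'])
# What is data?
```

After line 1: data = {'items': [45, 42], 'count': 2}
After line 2 (append 45 + 42 = 87): data = {'items': [45, 42, 87], 'count': 2}
After line 3 (count = len(items) = 3): data = {'items': [45, 42, 87], 'count': 3}

{'items': [45, 42, 87], 'count': 3}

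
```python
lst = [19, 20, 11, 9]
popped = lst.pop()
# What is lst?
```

[19, 20, 11]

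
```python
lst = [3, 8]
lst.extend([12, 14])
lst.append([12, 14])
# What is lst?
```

After line 1: lst = [3, 8]
After line 2 (extend unpacks [12, 14]): lst = [3, 8, 12, 14]
After line 3 (append adds [12, 14] as single element): lst = [3, 8, 12, 14, [12, 14]]

[3, 8, 12, 14, [12, 14]]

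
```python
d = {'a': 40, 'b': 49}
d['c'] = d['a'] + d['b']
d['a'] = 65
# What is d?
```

After line 1: d = {'a': 40, 'b': 49}
After line 2 (d['c'] = 40 + 49): d = {'a': 40, 'b': 49, 'c': 89}
After line 3: d = {'a': 65, 'b': 49, 'c': 89}

{'a': 65, 'b': 49, 'c': 89}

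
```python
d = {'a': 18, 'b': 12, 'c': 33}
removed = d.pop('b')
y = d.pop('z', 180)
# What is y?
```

After line 1: d = {'a': 18, 'b': 12, 'c': 33}
After line 2 (pop 'b' returns 12): d = {'a': 18, 'c': 33}, removed = 12
After line 3 (pop 'z' missing, returns default 180): d = {'a': 18, 'c': 33}, y = 180

180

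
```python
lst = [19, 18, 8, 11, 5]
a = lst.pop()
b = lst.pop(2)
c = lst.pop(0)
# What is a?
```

After line 1: lst = [19, 18, 8, 11, 5]
After line 2 (pop() -> a = 5): lst = [19, 18, 8, 11]
After line 3 (pop(2) -> b = 8): lst = [19, 18, 11]
After line 4 (pop(0) -> c = 19): lst = [18, 11]

5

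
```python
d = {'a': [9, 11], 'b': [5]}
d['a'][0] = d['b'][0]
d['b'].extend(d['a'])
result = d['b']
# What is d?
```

After line 1: d = {'a': [9, 11], 'b': [5]}
After line 2 (a[0] = b[0] = 5): d = {'a': [5, 11], 'b': [5]}
After line 3 (b.extend(a) appends [5, 11]): d = {'a': [5, 11], 'b': [5, 5, 11]}
After line 4: result = d['b'] = [5, 5, 11]

{'a': [5, 11], 'b': [5, 5, 11]}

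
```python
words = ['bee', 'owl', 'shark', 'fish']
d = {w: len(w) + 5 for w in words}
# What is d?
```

{'bee': 8, 'owl': 8, 'shark': 10, 'fish': 9}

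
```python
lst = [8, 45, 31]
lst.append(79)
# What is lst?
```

[8, 45, 31, 79]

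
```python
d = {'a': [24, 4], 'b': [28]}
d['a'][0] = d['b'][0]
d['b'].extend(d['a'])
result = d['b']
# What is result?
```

After line 1: d = {'a': [24, 4], 'b': [28]}
After line 2 (a[0] = b[0] = 28): d = {'a': [28, 4], 'b': [28]}
After line 3 (b.extend(a) appends [28, 4]): d = {'a': [28, 4], 'b': [28, 28, 4]}
After line 4: result = d['b'] = [28, 28, 4]

[28, 28, 4]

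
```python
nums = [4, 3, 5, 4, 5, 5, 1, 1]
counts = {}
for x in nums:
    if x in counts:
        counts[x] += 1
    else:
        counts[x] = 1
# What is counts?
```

Initial: counts = {}, nums = [4, 3, 5, 4, 5, 5, 1, 1]
See 4: counts = {4: 1}
See 3: counts = {4: 1, 3: 1}
See 5: counts = {4: 1, 3: 1, 5: 1}
See 4: counts = {4: 2, 3: 1, 5: 1}
See 5: counts = {4: 2, 3: 1, 5: 2}
See 5: counts = {4: 2, 3: 1, 5: 3}
See 1: counts = {4: 2, 3: 1, 5: 3, 1: 1}
See 1: counts = {4: 2, 3: 1, 5: 3, 1: 2}

{4: 2, 3: 1, 5: 3, 1: 2}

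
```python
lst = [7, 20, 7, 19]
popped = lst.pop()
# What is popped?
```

19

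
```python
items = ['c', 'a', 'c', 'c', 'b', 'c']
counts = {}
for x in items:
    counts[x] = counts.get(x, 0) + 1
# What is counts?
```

Initial: counts = {}, items = ['c', 'a', 'c', 'c', 'b', 'c']
See 'c': counts = {'c': 1}
See 'a': counts = {'c': 1, 'a': 1}
See 'c': counts = {'c': 2, 'a': 1}
See 'c': counts = {'c': 3, 'a': 1}
See 'b': counts = {'c': 3, 'a': 1, 'b': 1}
See 'c': counts = {'c': 4, 'a': 1, 'b': 1}

{'c': 4, 'a': 1, 'b': 1}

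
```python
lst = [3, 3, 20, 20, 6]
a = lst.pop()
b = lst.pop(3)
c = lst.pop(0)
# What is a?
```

After line 1: lst = [3, 3, 20, 20, 6]
After line 2 (pop() -> a = 6): lst = [3, 3, 20, 20]
After line 3 (pop(3) -> b = 20): lst = [3, 3, 20]
After line 4 (pop(0) -> c = 3): lst = [3, 20]

6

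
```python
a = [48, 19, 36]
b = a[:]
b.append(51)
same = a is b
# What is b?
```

After line 1: a = [48, 19, 36]
After line 2 (b = a[:] is a shallow copy, new object): a = [48, 19, 36], b = [48, 19, 36]
After line 3 (append only mutates b): a = [48, 19, 36], b = [48, 19, 36, 51]
After line 4 (same = a is b; different objects -> False): same = False

[48, 19, 36, 51]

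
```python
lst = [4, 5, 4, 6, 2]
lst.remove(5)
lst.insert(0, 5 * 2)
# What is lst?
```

After line 1: lst = [4, 5, 4, 6, 2]
After line 2 (remove first 5): lst = [4, 4, 6, 2]
After line 3 (insert 10 at index 0): lst = [10, 4, 4, 6, 2]

[10, 4, 4, 6, 2]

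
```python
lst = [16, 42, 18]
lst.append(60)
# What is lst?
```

[16, 42, 18, 60]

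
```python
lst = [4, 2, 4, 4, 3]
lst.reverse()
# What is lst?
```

[3, 4, 4, 2, 4]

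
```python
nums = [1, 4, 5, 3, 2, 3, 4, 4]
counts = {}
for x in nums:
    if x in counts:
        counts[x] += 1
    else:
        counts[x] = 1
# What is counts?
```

Initial: counts = {}, nums = [1, 4, 5, 3, 2, 3, 4, 4]
See 1: counts = {1: 1}
See 4: counts = {1: 1, 4: 1}
See 5: counts = {1: 1, 4: 1, 5: 1}
See 3: counts = {1: 1, 4: 1, 5: 1, 3: 1}
See 2: counts = {1: 1, 4: 1, 5: 1, 3: 1, 2: 1}
See 3: counts = {1: 1, 4: 1, 5: 1, 3: 2, 2: 1}
See 4: counts = {1: 1, 4: 2, 5: 1, 3: 2, 2: 1}
See 4: counts = {1: 1, 4: 3, 5: 1, 3: 2, 2: 1}

{1: 1, 4: 3, 5: 1, 3: 2, 2: 1}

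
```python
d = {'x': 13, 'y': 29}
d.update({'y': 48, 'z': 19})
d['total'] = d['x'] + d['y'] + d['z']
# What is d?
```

After line 1: d = {'x': 13, 'y': 29}
After line 2 (y overwritten, z added): d = {'x': 13, 'y': 48, 'z': 19}
After line 3 (total = 13 + 48 + 19 = 80): d = {'x': 13, 'y': 48, 'z': 19, 'total': 80}

{'x': 13, 'y': 48, 'z': 19, 'total': 80}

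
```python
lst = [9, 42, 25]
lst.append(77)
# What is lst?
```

[9, 42, 25, 77]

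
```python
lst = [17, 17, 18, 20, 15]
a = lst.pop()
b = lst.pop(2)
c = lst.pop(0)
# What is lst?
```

After line 1: lst = [17, 17, 18, 20, 15]
After line 2 (pop() -> a = 15): lst = [17, 17, 18, 20]
After line 3 (pop(2) -> b = 18): lst = [17, 17, 20]
After line 4 (pop(0) -> c = 17): lst = [17, 20]

[17, 20]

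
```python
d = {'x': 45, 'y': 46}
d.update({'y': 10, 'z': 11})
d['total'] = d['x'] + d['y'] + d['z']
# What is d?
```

After line 1: d = {'x': 45, 'y': 46}
After line 2 (y overwritten, z added): d = {'x': 45, 'y': 10, 'z': 11}
After line 3 (total = 45 + 10 + 11 = 66): d = {'x': 45, 'y': 10, 'z': 11, 'total': 66}

{'x': 45, 'y': 10, 'z': 11, 'total': 66}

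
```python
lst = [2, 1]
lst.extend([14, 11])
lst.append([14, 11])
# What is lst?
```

After line 1: lst = [2, 1]
After line 2 (extend unpacks [14, 11]): lst = [2, 1, 14, 11]
After line 3 (append adds [14, 11] as single element): lst = [2, 1, 14, 11, [14, 11]]

[2, 1, 14, 11, [14, 11]]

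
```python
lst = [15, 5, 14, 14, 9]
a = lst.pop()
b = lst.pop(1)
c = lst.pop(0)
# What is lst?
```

After line 1: lst = [15, 5, 14, 14, 9]
After line 2 (pop() -> a = 9): lst = [15, 5, 14, 14]
After line 3 (pop(1) -> b = 5): lst = [15, 14, 14]
After line 4 (pop(0) -> c = 15): lst = [14, 14]

[14, 14]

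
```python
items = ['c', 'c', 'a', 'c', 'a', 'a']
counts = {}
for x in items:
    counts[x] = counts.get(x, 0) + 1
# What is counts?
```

Initial: counts = {}, items = ['c', 'c', 'a', 'c', 'a', 'a']
See 'c': counts = {'c': 1}
See 'c': counts = {'c': 2}
See 'a': counts = {'c': 2, 'a': 1}
See 'c': counts = {'c': 3, 'a': 1}
See 'a': counts = {'c': 3, 'a': 2}
See 'a': counts = {'c': 3, 'a': 3}

{'c': 3, 'a': 3}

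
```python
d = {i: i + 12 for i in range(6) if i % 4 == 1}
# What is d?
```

{1: 13, 5: 17}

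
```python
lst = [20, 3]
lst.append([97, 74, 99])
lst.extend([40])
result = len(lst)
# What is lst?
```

After line 1: lst = [20, 3]
After line 2 (append adds [97, 74, 99] as single element): lst = [20, 3, [97, 74, 99]]
After line 3 (extend unpacks [40], adds 40): lst = [20, 3, [97, 74, 99], 40]
After line 4: result = len(lst) = 4

[20, 3, [97, 74, 99], 40]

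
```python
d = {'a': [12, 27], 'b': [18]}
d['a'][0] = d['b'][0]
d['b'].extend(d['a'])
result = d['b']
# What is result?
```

After line 1: d = {'a': [12, 27], 'b': [18]}
After line 2 (a[0] = b[0] = 18): d = {'a': [18, 27], 'b': [18]}
After line 3 (b.extend(a) appends [18, 27]): d = {'a': [18, 27], 'b': [18, 18, 27]}
After line 4: result = d['b'] = [18, 18, 27]

[18, 18, 27]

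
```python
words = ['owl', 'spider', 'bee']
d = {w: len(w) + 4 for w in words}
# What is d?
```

{'owl': 7, 'spider': 10, 'bee': 7}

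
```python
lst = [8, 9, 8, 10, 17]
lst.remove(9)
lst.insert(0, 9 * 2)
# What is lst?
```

After line 1: lst = [8, 9, 8, 10, 17]
After line 2 (remove first 9): lst = [8, 8, 10, 17]
After line 3 (insert 18 at index 0): lst = [18, 8, 8, 10, 17]

[18, 8, 8, 10, 17]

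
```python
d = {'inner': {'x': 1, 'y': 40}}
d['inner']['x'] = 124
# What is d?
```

After line 1: d = {'inner': {'x': 1, 'y': 40}}
After line 2 (inner x overwritten): d = {'inner': {'x': 124, 'y': 40}}

{'inner': {'x': 124, 'y': 40}}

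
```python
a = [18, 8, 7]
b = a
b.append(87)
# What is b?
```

After line 1: a = [18, 8, 7]
After line 2 (b = a is an alias, same object): a = [18, 8, 7], b = [18, 8, 7]
After line 3 (b.append mutates the shared list): a = [18, 8, 7, 87], b = [18, 8, 7, 87]

[18, 8, 7, 87]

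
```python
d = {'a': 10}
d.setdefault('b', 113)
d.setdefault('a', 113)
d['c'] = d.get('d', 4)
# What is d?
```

After line 1: d = {'a': 10}
After line 2 (setdefault adds 'b'=113): d = {'a': 10, 'b': 113}
After line 3 (setdefault 'a' no-op, already exists): d = {'a': 10, 'b': 113}
After line 4 (get('d', 4) returns default since 'd' not in d): d = {'a': 10, 'b': 113, 'c': 4}

{'a': 10, 'b': 113, 'c': 4}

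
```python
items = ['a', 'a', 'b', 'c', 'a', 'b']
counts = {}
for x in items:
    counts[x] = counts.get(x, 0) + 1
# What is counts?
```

Initial: counts = {}, items = ['a', 'a', 'b', 'c', 'a', 'b']
See 'a': counts = {'a': 1}
See 'a': counts = {'a': 2}
See 'b': counts = {'a': 2, 'b': 1}
See 'c': counts = {'a': 2, 'b': 1, 'c': 1}
See 'a': counts = {'a': 3, 'b': 1, 'c': 1}
See 'b': counts = {'a': 3, 'b': 2, 'c': 1}

{'a': 3, 'b': 2, 'c': 1}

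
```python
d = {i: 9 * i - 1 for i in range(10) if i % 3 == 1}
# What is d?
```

{1: 8, 4: 35, 7: 62}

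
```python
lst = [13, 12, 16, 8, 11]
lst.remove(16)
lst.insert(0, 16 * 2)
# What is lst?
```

After line 1: lst = [13, 12, 16, 8, 11]
After line 2 (remove first 16): lst = [13, 12, 8, 11]
After line 3 (insert 32 at index 0): lst = [32, 13, 12, 8, 11]

[32, 13, 12, 8, 11]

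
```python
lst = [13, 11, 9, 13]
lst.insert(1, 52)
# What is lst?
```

[13, 52, 11, 9, 13]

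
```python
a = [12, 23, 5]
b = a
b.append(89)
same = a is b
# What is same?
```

After line 1: a = [12, 23, 5]
After line 2 (b = a is an alias, same object): a = [12, 23, 5], b = [12, 23, 5]
After line 3 (b.append mutates the shared list): a = [12, 23, 5, 89], b = [12, 23, 5, 89]
After line 4 (same = a is b; same object -> True): same = True

True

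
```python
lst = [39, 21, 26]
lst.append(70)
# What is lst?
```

[39, 21, 26, 70]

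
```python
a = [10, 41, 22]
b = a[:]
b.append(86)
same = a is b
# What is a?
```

After line 1: a = [10, 41, 22]
After line 2 (b = a[:] is a shallow copy, new object): a = [10, 41, 22], b = [10, 41, 22]
After line 3 (append only mutates b): a = [10, 41, 22], b = [10, 41, 22, 86]
After line 4 (same = a is b; different objects -> False): same = False

[10, 41, 22]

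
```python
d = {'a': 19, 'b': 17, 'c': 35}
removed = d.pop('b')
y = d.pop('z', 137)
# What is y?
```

After line 1: d = {'a': 19, 'b': 17, 'c': 35}
After line 2 (pop 'b' returns 17): d = {'a': 19, 'c': 35}, removed = 17
After line 3 (pop 'z' missing, returns default 137): d = {'a': 19, 'c': 35}, y = 137

137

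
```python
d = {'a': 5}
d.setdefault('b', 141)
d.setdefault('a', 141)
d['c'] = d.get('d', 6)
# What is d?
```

After line 1: d = {'a': 5}
After line 2 (setdefault adds 'b'=141): d = {'a': 5, 'b': 141}
After line 3 (setdefault 'a' no-op, already exists): d = {'a': 5, 'b': 141}
After line 4 (get('d', 6) returns default since 'd' not in d): d = {'a': 5, 'b': 141, 'c': 6}

{'a': 5, 'b': 141, 'c': 6}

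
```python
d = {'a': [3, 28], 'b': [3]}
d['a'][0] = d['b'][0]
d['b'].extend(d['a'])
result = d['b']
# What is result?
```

After line 1: d = {'a': [3, 28], 'b': [3]}
After line 2 (a[0] = b[0] = 3): d = {'a': [3, 28], 'b': [3]}
After line 3 (b.extend(a) appends [3, 28]): d = {'a': [3, 28], 'b': [3, 3, 28]}
After line 4: result = d['b'] = [3, 3, 28]

[3, 3, 28]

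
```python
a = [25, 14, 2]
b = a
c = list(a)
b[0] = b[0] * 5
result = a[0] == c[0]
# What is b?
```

After line 1: a = [25, 14, 2]
After line 2 (b = a, alias): a = [25, 14, 2], b = [25, 14, 2]
After line 3 (c = list(a) is a copy, new object): c = [25, 14, 2]
After line 4 (b[0] = 25 * 5 = 125; mutates shared a/b): a = b = [125, 14, 2], c = [25, 14, 2]
After line 5 (a[0] = 125, c[0] = 25; result = False)

[125, 14, 2]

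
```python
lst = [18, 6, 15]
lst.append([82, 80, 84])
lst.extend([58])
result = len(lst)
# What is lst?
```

After line 1: lst = [18, 6, 15]
After line 2 (append adds [82, 80, 84] as single element): lst = [18, 6, 15, [82, 80, 84]]
After line 3 (extend unpacks [58], adds 58): lst = [18, 6, 15, [82, 80, 84], 58]
After line 4: result = len(lst) = 5

[18, 6, 15, [82, 80, 84], 58]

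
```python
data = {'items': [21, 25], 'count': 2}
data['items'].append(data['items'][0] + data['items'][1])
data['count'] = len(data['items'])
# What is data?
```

After line 1: data = {'items': [21, 25], 'count': 2}
After line 2 (append 21 + 25 = 46): data = {'items': [21, 25, 46], 'count': 2}
After line 3 (count = len(items) = 3): data = {'items': [21, 25, 46], 'count': 3}

{'items': [21, 25, 46], 'count': 3}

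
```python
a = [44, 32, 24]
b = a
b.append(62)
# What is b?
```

After line 1: a = [44, 32, 24]
After line 2 (b = a is an alias, same object): a = [44, 32, 24], b = [44, 32, 24]
After line 3 (b.append mutates the shared list): a = [44, 32, 24, 62], b = [44, 32, 24, 62]

[44, 32, 24, 62]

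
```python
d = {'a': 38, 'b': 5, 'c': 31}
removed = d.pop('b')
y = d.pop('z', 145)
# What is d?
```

After line 1: d = {'a': 38, 'b': 5, 'c': 31}
After line 2 (pop 'b' returns 5): d = {'a': 38, 'c': 31}, removed = 5
After line 3 (pop 'z' missing, returns default 145): d = {'a': 38, 'c': 31}, y = 145

{'a': 38, 'c': 31}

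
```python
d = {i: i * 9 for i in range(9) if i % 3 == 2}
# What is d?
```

{2: 18, 5: 45, 8: 72}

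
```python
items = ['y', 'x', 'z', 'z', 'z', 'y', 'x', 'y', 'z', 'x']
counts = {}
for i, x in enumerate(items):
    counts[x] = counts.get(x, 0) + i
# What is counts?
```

Initial: counts = {}, items = ['y', 'x', 'z', 'z', 'z', 'y', 'x', 'y', 'z', 'x']
i=0, x='y': counts = {'y': 0}
i=1, x='x': counts = {'y': 0, 'x': 1}
i=2, x='z': counts = {'y': 0, 'x': 1, 'z': 2}
i=3, x='z': counts = {'y': 0, 'x': 1, 'z': 5}
i=4, x='z': counts = {'y': 0, 'x': 1, 'z': 9}
i=5, x='y': counts = {'y': 5, 'x': 1, 'z': 9}
i=6, x='x': counts = {'y': 5, 'x': 7, 'z': 9}
i=7, x='y': counts = {'y': 12, 'x': 7, 'z': 9}
i=8, x='z': counts = {'y': 12, 'x': 7, 'z': 17}
i=9, x='x': counts = {'y': 12, 'x': 16, 'z': 17}

{'y': 12, 'x': 16, 'z': 17}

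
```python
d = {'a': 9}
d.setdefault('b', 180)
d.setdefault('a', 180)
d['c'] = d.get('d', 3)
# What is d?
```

After line 1: d = {'a': 9}
After line 2 (setdefault adds 'b'=180): d = {'a': 9, 'b': 180}
After line 3 (setdefault 'a' no-op, already exists): d = {'a': 9, 'b': 180}
After line 4 (get('d', 3) returns default since 'd' not in d): d = {'a': 9, 'b': 180, 'c': 3}

{'a': 9, 'b': 180, 'c': 3}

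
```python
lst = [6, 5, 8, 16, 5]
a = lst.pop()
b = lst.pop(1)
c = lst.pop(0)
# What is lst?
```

After line 1: lst = [6, 5, 8, 16, 5]
After line 2 (pop() -> a = 5): lst = [6, 5, 8, 16]
After line 3 (pop(1) -> b = 5): lst = [6, 8, 16]
After line 4 (pop(0) -> c = 6): lst = [8, 16]

[8, 16]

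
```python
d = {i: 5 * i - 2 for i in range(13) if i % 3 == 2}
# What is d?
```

{2: 8, 5: 23, 8: 38, 11: 53}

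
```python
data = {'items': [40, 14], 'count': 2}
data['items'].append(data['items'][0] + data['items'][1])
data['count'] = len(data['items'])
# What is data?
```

After line 1: data = {'items': [40, 14], 'count': 2}
After line 2 (append 40 + 14 = 54): data = {'items': [40, 14, 54], 'count': 2}
After line 3 (count = len(items) = 3): data = {'items': [40, 14, 54], 'count': 3}

{'items': [40, 14, 54], 'count': 3}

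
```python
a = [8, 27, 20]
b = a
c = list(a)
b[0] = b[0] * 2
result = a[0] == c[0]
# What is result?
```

After line 1: a = [8, 27, 20]
After line 2 (b = a, alias): a = [8, 27, 20], b = [8, 27, 20]
After line 3 (c = list(a) is a copy, new object): c = [8, 27, 20]
After line 4 (b[0] = 8 * 2 = 16; mutates shared a/b): a = b = [16, 27, 20], c = [8, 27, 20]
After line 5 (a[0] = 16, c[0] = 8; result = False)

False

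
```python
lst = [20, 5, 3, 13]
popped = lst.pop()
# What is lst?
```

[20, 5, 3]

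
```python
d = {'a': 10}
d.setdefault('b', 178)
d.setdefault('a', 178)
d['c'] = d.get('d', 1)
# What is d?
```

After line 1: d = {'a': 10}
After line 2 (setdefault adds 'b'=178): d = {'a': 10, 'b': 178}
After line 3 (setdefault 'a' no-op, already exists): d = {'a': 10, 'b': 178}
After line 4 (get('d', 1) returns default since 'd' not in d): d = {'a': 10, 'b': 178, 'c': 1}

{'a': 10, 'b': 178, 'c': 1}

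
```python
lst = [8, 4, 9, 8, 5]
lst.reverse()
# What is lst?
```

[5, 8, 9, 4, 8]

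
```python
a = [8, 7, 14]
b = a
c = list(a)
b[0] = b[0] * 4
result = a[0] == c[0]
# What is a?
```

After line 1: a = [8, 7, 14]
After line 2 (b = a, alias): a = [8, 7, 14], b = [8, 7, 14]
After line 3 (c = list(a) is a copy, new object): c = [8, 7, 14]
After line 4 (b[0] = 8 * 4 = 32; mutates shared a/b): a = b = [32, 7, 14], c = [8, 7, 14]
After line 5 (a[0] = 32, c[0] = 8; result = False)

[32, 7, 14]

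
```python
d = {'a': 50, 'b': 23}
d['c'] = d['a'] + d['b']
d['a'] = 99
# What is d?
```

After line 1: d = {'a': 50, 'b': 23}
After line 2 (d['c'] = 50 + 23): d = {'a': 50, 'b': 23, 'c': 73}
After line 3: d = {'a': 99, 'b': 23, 'c': 73}

{'a': 99, 'b': 23, 'c': 73}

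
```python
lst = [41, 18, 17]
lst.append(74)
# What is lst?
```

[41, 18, 17, 74]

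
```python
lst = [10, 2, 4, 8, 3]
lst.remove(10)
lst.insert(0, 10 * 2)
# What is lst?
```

After line 1: lst = [10, 2, 4, 8, 3]
After line 2 (remove first 10): lst = [2, 4, 8, 3]
After line 3 (insert 20 at index 0): lst = [20, 2, 4, 8, 3]

[20, 2, 4, 8, 3]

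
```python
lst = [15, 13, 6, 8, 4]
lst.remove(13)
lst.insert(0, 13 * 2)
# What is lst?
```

After line 1: lst = [15, 13, 6, 8, 4]
After line 2 (remove first 13): lst = [15, 6, 8, 4]
After line 3 (insert 26 at index 0): lst = [26, 15, 6, 8, 4]

[26, 15, 6, 8, 4]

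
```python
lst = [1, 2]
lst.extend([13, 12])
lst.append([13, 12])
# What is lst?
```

After line 1: lst = [1, 2]
After line 2 (extend unpacks [13, 12]): lst = [1, 2, 13, 12]
After line 3 (append adds [13, 12] as single element): lst = [1, 2, 13, 12, [13, 12]]

[1, 2, 13, 12, [13, 12]]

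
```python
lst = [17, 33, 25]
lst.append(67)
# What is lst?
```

[17, 33, 25, 67]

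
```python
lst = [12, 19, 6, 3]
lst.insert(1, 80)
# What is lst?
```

[12, 80, 19, 6, 3]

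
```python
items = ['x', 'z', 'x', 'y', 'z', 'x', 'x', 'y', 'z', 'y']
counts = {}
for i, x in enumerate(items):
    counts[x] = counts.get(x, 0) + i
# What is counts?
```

Initial: counts = {}, items = ['x', 'z', 'x', 'y', 'z', 'x', 'x', 'y', 'z', 'y']
i=0, x='x': counts = {'x': 0}
i=1, x='z': counts = {'x': 0, 'z': 1}
i=2, x='x': counts = {'x': 2, 'z': 1}
i=3, x='y': counts = {'x': 2, 'z': 1, 'y': 3}
i=4, x='z': counts = {'x': 2, 'z': 5, 'y': 3}
i=5, x='x': counts = {'x': 7, 'z': 5, 'y': 3}
i=6, x='x': counts = {'x': 13, 'z': 5, 'y': 3}
i=7, x='y': counts = {'x': 13, 'z': 5, 'y': 10}
i=8, x='z': counts = {'x': 13, 'z': 13, 'y': 10}
i=9, x='y': counts = {'x': 13, 'z': 13, 'y': 19}

{'x': 13, 'z': 13, 'y': 19}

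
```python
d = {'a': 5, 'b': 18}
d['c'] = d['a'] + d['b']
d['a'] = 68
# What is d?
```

After line 1: d = {'a': 5, 'b': 18}
After line 2 (d['c'] = 5 + 18): d = {'a': 5, 'b': 18, 'c': 23}
After line 3: d = {'a': 68, 'b': 18, 'c': 23}

{'a': 68, 'b': 18, 'c': 23}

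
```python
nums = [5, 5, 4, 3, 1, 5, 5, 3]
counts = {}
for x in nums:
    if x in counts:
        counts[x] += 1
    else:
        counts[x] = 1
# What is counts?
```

Initial: counts = {}, nums = [5, 5, 4, 3, 1, 5, 5, 3]
See 5: counts = {5: 1}
See 5: counts = {5: 2}
See 4: counts = {5: 2, 4: 1}
See 3: counts = {5: 2, 4: 1, 3: 1}
See 1: counts = {5: 2, 4: 1, 3: 1, 1: 1}
See 5: counts = {5: 3, 4: 1, 3: 1, 1: 1}
See 5: counts = {5: 4, 4: 1, 3: 1, 1: 1}
See 3: counts = {5: 4, 4: 1, 3: 2, 1: 1}

{5: 4, 4: 1, 3: 2, 1: 1}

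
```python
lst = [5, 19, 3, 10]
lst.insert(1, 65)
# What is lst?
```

[5, 65, 19, 3, 10]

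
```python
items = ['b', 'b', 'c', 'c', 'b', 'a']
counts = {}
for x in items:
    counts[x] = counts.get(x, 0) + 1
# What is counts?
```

Initial: counts = {}, items = ['b', 'b', 'c', 'c', 'b', 'a']
See 'b': counts = {'b': 1}
See 'b': counts = {'b': 2}
See 'c': counts = {'b': 2, 'c': 1}
See 'c': counts = {'b': 2, 'c': 2}
See 'b': counts = {'b': 3, 'c': 2}
See 'a': counts = {'b': 3, 'c': 2, 'a': 1}

{'b': 3, 'c': 2, 'a': 1}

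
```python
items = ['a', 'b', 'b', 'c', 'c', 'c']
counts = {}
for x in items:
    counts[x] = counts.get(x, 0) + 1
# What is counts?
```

Initial: counts = {}, items = ['a', 'b', 'b', 'c', 'c', 'c']
See 'a': counts = {'a': 1}
See 'b': counts = {'a': 1, 'b': 1}
See 'b': counts = {'a': 1, 'b': 2}
See 'c': counts = {'a': 1, 'b': 2, 'c': 1}
See 'c': counts = {'a': 1, 'b': 2, 'c': 2}
See 'c': counts = {'a': 1, 'b': 2, 'c': 3}

{'a': 1, 'b': 2, 'c': 3}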